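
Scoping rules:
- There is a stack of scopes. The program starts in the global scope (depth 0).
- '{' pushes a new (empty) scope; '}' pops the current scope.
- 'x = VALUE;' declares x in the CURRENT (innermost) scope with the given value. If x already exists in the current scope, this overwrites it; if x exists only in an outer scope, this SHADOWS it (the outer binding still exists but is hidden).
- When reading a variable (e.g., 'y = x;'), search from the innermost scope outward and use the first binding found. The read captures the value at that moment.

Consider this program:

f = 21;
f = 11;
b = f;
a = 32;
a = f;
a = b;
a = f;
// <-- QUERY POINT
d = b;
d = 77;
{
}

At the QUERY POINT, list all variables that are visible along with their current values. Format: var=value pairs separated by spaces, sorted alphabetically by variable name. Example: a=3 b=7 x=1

Answer: a=11 b=11 f=11

Derivation:
Step 1: declare f=21 at depth 0
Step 2: declare f=11 at depth 0
Step 3: declare b=(read f)=11 at depth 0
Step 4: declare a=32 at depth 0
Step 5: declare a=(read f)=11 at depth 0
Step 6: declare a=(read b)=11 at depth 0
Step 7: declare a=(read f)=11 at depth 0
Visible at query point: a=11 b=11 f=11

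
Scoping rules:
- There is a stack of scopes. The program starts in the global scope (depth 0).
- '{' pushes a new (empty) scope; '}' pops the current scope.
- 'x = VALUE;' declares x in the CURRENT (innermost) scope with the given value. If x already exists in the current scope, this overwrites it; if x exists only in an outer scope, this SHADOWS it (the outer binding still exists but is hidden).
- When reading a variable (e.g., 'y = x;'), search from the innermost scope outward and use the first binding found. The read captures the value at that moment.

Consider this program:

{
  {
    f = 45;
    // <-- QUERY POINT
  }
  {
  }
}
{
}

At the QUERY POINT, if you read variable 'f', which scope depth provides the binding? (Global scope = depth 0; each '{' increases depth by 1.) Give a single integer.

Step 1: enter scope (depth=1)
Step 2: enter scope (depth=2)
Step 3: declare f=45 at depth 2
Visible at query point: f=45

Answer: 2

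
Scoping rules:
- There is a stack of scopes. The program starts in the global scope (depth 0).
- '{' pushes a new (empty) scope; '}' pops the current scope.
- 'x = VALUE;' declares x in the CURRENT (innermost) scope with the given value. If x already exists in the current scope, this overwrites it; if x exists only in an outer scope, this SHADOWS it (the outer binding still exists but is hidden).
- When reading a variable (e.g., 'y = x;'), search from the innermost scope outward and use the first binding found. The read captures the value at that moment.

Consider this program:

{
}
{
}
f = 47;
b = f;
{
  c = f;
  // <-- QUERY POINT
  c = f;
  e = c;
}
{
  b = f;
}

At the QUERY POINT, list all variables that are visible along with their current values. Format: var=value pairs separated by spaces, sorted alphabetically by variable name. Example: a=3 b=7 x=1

Answer: b=47 c=47 f=47

Derivation:
Step 1: enter scope (depth=1)
Step 2: exit scope (depth=0)
Step 3: enter scope (depth=1)
Step 4: exit scope (depth=0)
Step 5: declare f=47 at depth 0
Step 6: declare b=(read f)=47 at depth 0
Step 7: enter scope (depth=1)
Step 8: declare c=(read f)=47 at depth 1
Visible at query point: b=47 c=47 f=47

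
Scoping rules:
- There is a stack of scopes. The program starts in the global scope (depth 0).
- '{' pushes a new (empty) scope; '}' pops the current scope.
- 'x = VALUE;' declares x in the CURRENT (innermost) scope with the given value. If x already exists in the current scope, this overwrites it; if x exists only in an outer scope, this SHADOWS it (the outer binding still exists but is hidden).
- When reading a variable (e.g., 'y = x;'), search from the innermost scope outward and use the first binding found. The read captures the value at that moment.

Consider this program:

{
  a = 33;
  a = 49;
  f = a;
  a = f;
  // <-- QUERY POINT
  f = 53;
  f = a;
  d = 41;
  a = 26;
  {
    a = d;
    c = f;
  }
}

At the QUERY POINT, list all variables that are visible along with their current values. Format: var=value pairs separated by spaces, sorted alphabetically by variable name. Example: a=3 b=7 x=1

Answer: a=49 f=49

Derivation:
Step 1: enter scope (depth=1)
Step 2: declare a=33 at depth 1
Step 3: declare a=49 at depth 1
Step 4: declare f=(read a)=49 at depth 1
Step 5: declare a=(read f)=49 at depth 1
Visible at query point: a=49 f=49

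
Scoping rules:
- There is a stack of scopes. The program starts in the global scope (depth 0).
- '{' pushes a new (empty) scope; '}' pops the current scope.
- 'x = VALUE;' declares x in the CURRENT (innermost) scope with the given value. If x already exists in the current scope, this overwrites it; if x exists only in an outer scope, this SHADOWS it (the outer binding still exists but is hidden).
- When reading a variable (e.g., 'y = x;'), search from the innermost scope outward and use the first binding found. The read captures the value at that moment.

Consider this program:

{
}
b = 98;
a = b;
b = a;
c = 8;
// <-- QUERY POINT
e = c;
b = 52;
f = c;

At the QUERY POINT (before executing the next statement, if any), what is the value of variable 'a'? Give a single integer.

Step 1: enter scope (depth=1)
Step 2: exit scope (depth=0)
Step 3: declare b=98 at depth 0
Step 4: declare a=(read b)=98 at depth 0
Step 5: declare b=(read a)=98 at depth 0
Step 6: declare c=8 at depth 0
Visible at query point: a=98 b=98 c=8

Answer: 98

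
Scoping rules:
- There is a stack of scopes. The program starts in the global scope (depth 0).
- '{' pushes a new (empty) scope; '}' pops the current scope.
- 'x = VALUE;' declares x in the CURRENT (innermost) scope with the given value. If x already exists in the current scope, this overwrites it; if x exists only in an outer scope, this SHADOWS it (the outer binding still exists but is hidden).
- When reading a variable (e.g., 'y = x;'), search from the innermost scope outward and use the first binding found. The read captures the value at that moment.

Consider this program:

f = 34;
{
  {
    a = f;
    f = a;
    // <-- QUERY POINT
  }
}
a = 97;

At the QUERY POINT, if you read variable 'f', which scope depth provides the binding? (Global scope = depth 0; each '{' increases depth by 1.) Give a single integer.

Step 1: declare f=34 at depth 0
Step 2: enter scope (depth=1)
Step 3: enter scope (depth=2)
Step 4: declare a=(read f)=34 at depth 2
Step 5: declare f=(read a)=34 at depth 2
Visible at query point: a=34 f=34

Answer: 2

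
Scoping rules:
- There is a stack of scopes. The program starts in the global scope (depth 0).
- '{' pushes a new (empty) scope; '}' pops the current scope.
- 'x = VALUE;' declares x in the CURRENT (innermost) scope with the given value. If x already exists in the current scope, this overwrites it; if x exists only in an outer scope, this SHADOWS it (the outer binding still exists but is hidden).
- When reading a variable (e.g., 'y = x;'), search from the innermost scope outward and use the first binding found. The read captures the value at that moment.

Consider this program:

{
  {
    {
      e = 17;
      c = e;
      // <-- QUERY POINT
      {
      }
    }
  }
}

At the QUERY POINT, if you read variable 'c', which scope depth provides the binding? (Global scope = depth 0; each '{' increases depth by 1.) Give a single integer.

Step 1: enter scope (depth=1)
Step 2: enter scope (depth=2)
Step 3: enter scope (depth=3)
Step 4: declare e=17 at depth 3
Step 5: declare c=(read e)=17 at depth 3
Visible at query point: c=17 e=17

Answer: 3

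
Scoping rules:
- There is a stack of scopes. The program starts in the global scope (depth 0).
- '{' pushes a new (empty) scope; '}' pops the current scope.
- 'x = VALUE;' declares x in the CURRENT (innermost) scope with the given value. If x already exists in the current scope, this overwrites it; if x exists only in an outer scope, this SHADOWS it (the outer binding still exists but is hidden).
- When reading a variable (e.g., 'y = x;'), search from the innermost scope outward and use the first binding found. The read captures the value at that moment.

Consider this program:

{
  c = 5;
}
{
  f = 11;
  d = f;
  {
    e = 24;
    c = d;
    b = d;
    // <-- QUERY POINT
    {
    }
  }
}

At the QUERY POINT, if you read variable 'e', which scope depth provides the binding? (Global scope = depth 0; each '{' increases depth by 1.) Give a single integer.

Step 1: enter scope (depth=1)
Step 2: declare c=5 at depth 1
Step 3: exit scope (depth=0)
Step 4: enter scope (depth=1)
Step 5: declare f=11 at depth 1
Step 6: declare d=(read f)=11 at depth 1
Step 7: enter scope (depth=2)
Step 8: declare e=24 at depth 2
Step 9: declare c=(read d)=11 at depth 2
Step 10: declare b=(read d)=11 at depth 2
Visible at query point: b=11 c=11 d=11 e=24 f=11

Answer: 2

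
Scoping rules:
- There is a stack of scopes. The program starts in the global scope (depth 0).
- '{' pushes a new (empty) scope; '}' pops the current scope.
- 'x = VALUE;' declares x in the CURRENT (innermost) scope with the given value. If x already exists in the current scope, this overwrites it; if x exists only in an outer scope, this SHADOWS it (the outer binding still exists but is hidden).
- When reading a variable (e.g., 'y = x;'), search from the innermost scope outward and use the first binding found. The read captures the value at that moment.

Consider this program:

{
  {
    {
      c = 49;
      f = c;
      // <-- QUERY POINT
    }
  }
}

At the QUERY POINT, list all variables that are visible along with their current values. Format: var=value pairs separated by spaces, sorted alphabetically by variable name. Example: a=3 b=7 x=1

Answer: c=49 f=49

Derivation:
Step 1: enter scope (depth=1)
Step 2: enter scope (depth=2)
Step 3: enter scope (depth=3)
Step 4: declare c=49 at depth 3
Step 5: declare f=(read c)=49 at depth 3
Visible at query point: c=49 f=49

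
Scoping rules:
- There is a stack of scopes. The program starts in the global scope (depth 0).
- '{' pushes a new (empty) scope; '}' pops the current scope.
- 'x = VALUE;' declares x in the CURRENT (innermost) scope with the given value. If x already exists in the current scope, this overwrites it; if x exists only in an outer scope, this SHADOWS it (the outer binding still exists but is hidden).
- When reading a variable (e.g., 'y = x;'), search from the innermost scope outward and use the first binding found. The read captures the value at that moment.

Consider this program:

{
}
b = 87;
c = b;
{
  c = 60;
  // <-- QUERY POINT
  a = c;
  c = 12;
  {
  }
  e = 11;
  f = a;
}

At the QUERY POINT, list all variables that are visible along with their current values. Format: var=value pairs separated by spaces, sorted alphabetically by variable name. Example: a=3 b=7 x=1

Answer: b=87 c=60

Derivation:
Step 1: enter scope (depth=1)
Step 2: exit scope (depth=0)
Step 3: declare b=87 at depth 0
Step 4: declare c=(read b)=87 at depth 0
Step 5: enter scope (depth=1)
Step 6: declare c=60 at depth 1
Visible at query point: b=87 c=60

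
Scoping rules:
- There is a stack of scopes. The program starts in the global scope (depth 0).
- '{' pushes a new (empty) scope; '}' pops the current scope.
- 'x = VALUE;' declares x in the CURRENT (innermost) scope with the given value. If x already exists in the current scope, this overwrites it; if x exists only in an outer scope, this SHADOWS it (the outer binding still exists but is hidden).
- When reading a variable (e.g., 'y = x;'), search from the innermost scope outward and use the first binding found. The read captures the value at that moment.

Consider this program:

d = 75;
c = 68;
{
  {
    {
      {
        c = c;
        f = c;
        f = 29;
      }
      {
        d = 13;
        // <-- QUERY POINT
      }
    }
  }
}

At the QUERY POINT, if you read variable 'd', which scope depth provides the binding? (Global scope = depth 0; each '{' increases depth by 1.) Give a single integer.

Step 1: declare d=75 at depth 0
Step 2: declare c=68 at depth 0
Step 3: enter scope (depth=1)
Step 4: enter scope (depth=2)
Step 5: enter scope (depth=3)
Step 6: enter scope (depth=4)
Step 7: declare c=(read c)=68 at depth 4
Step 8: declare f=(read c)=68 at depth 4
Step 9: declare f=29 at depth 4
Step 10: exit scope (depth=3)
Step 11: enter scope (depth=4)
Step 12: declare d=13 at depth 4
Visible at query point: c=68 d=13

Answer: 4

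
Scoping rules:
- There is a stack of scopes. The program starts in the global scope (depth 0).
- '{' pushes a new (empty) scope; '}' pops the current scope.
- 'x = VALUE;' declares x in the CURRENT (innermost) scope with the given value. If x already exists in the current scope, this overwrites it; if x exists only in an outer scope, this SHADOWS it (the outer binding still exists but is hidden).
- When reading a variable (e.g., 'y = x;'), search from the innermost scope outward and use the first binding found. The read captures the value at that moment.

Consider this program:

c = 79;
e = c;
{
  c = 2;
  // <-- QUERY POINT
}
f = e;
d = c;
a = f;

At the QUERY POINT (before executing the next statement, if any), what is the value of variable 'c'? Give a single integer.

Step 1: declare c=79 at depth 0
Step 2: declare e=(read c)=79 at depth 0
Step 3: enter scope (depth=1)
Step 4: declare c=2 at depth 1
Visible at query point: c=2 e=79

Answer: 2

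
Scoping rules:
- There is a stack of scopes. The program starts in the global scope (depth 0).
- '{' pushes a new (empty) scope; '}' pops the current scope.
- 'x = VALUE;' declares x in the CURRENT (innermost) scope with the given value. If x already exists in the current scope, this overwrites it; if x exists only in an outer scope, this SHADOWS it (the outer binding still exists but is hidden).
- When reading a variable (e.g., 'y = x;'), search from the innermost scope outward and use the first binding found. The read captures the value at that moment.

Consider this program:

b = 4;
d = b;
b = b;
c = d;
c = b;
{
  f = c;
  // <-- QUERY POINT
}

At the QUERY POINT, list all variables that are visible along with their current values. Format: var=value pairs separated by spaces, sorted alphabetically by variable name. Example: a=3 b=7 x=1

Answer: b=4 c=4 d=4 f=4

Derivation:
Step 1: declare b=4 at depth 0
Step 2: declare d=(read b)=4 at depth 0
Step 3: declare b=(read b)=4 at depth 0
Step 4: declare c=(read d)=4 at depth 0
Step 5: declare c=(read b)=4 at depth 0
Step 6: enter scope (depth=1)
Step 7: declare f=(read c)=4 at depth 1
Visible at query point: b=4 c=4 d=4 f=4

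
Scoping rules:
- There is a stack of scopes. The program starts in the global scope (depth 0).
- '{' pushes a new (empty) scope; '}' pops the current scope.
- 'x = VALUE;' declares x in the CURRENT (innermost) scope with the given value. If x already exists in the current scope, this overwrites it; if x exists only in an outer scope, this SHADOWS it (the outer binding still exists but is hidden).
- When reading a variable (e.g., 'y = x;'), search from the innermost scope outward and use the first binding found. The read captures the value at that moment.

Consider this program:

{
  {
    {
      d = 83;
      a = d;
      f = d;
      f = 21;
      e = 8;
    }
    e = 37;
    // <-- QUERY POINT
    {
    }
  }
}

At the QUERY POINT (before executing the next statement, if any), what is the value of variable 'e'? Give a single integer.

Step 1: enter scope (depth=1)
Step 2: enter scope (depth=2)
Step 3: enter scope (depth=3)
Step 4: declare d=83 at depth 3
Step 5: declare a=(read d)=83 at depth 3
Step 6: declare f=(read d)=83 at depth 3
Step 7: declare f=21 at depth 3
Step 8: declare e=8 at depth 3
Step 9: exit scope (depth=2)
Step 10: declare e=37 at depth 2
Visible at query point: e=37

Answer: 37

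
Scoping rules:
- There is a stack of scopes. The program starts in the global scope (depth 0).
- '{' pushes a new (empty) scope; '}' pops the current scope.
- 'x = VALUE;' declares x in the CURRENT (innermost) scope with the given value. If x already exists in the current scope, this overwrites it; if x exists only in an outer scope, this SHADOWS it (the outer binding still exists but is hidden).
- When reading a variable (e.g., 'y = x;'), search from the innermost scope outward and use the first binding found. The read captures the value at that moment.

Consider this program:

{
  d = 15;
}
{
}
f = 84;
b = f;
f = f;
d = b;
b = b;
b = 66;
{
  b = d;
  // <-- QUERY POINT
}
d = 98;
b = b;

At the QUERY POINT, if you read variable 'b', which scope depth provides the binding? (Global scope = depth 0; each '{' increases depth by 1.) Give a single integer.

Answer: 1

Derivation:
Step 1: enter scope (depth=1)
Step 2: declare d=15 at depth 1
Step 3: exit scope (depth=0)
Step 4: enter scope (depth=1)
Step 5: exit scope (depth=0)
Step 6: declare f=84 at depth 0
Step 7: declare b=(read f)=84 at depth 0
Step 8: declare f=(read f)=84 at depth 0
Step 9: declare d=(read b)=84 at depth 0
Step 10: declare b=(read b)=84 at depth 0
Step 11: declare b=66 at depth 0
Step 12: enter scope (depth=1)
Step 13: declare b=(read d)=84 at depth 1
Visible at query point: b=84 d=84 f=84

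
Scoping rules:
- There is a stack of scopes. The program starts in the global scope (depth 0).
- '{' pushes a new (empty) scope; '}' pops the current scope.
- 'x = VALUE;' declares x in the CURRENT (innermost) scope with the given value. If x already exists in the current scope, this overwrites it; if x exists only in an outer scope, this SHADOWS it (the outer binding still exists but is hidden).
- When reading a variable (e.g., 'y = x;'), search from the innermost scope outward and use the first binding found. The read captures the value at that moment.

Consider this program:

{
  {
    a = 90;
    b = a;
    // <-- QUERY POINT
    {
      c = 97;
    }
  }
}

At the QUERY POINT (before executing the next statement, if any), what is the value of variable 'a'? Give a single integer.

Step 1: enter scope (depth=1)
Step 2: enter scope (depth=2)
Step 3: declare a=90 at depth 2
Step 4: declare b=(read a)=90 at depth 2
Visible at query point: a=90 b=90

Answer: 90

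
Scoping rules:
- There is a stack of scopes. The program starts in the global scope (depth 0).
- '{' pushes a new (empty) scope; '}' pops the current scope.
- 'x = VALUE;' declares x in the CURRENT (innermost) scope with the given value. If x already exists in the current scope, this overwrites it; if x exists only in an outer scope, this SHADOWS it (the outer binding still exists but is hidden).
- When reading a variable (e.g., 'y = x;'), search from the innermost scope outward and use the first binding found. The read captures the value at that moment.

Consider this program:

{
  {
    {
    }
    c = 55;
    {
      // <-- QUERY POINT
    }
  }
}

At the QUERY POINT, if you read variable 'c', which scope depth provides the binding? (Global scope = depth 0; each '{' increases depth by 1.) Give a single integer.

Answer: 2

Derivation:
Step 1: enter scope (depth=1)
Step 2: enter scope (depth=2)
Step 3: enter scope (depth=3)
Step 4: exit scope (depth=2)
Step 5: declare c=55 at depth 2
Step 6: enter scope (depth=3)
Visible at query point: c=55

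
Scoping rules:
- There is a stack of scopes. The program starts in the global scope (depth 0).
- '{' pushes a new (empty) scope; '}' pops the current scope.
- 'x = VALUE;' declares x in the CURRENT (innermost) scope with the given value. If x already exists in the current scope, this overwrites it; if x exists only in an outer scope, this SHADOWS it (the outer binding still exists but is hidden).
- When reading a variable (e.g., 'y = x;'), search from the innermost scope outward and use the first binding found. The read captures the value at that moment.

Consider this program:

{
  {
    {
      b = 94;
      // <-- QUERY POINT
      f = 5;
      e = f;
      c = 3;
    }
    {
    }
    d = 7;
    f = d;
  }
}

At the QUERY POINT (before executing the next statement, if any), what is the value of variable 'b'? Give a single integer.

Step 1: enter scope (depth=1)
Step 2: enter scope (depth=2)
Step 3: enter scope (depth=3)
Step 4: declare b=94 at depth 3
Visible at query point: b=94

Answer: 94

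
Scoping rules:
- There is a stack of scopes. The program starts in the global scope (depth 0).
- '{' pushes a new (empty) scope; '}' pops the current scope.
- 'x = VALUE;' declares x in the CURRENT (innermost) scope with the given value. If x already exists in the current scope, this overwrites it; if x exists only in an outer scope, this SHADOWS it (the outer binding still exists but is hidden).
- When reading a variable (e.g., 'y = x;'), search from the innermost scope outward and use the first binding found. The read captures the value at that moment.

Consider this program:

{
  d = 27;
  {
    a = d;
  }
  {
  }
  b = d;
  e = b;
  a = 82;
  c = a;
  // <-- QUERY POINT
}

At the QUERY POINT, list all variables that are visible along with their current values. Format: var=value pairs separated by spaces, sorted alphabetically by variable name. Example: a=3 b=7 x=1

Step 1: enter scope (depth=1)
Step 2: declare d=27 at depth 1
Step 3: enter scope (depth=2)
Step 4: declare a=(read d)=27 at depth 2
Step 5: exit scope (depth=1)
Step 6: enter scope (depth=2)
Step 7: exit scope (depth=1)
Step 8: declare b=(read d)=27 at depth 1
Step 9: declare e=(read b)=27 at depth 1
Step 10: declare a=82 at depth 1
Step 11: declare c=(read a)=82 at depth 1
Visible at query point: a=82 b=27 c=82 d=27 e=27

Answer: a=82 b=27 c=82 d=27 e=27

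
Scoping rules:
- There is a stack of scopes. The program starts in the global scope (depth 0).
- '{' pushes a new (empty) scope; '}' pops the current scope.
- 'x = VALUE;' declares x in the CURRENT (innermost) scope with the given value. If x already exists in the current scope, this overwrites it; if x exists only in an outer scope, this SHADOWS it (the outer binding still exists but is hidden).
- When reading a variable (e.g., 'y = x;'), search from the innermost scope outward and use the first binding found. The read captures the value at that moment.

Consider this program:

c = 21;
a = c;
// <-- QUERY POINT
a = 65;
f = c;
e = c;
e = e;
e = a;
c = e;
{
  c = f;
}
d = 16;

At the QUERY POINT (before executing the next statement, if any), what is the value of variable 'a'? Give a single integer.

Step 1: declare c=21 at depth 0
Step 2: declare a=(read c)=21 at depth 0
Visible at query point: a=21 c=21

Answer: 21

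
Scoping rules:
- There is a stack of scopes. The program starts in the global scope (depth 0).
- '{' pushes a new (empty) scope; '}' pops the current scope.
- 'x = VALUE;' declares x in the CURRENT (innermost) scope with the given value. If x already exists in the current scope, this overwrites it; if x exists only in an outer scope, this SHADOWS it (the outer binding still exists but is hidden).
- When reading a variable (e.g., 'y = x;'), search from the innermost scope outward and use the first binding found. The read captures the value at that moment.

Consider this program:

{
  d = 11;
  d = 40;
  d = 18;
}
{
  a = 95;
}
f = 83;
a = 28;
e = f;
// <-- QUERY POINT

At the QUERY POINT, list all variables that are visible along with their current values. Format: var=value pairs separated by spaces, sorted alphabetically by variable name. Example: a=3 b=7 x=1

Answer: a=28 e=83 f=83

Derivation:
Step 1: enter scope (depth=1)
Step 2: declare d=11 at depth 1
Step 3: declare d=40 at depth 1
Step 4: declare d=18 at depth 1
Step 5: exit scope (depth=0)
Step 6: enter scope (depth=1)
Step 7: declare a=95 at depth 1
Step 8: exit scope (depth=0)
Step 9: declare f=83 at depth 0
Step 10: declare a=28 at depth 0
Step 11: declare e=(read f)=83 at depth 0
Visible at query point: a=28 e=83 f=83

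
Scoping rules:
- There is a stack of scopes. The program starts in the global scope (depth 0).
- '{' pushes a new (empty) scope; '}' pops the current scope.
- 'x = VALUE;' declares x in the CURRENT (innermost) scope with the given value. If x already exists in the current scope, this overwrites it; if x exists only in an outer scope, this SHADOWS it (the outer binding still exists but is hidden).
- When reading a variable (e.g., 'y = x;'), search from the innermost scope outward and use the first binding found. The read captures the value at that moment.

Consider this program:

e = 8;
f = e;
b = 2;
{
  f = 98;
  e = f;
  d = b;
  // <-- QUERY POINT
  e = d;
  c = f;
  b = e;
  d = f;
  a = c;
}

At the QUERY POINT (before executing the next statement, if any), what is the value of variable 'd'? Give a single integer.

Step 1: declare e=8 at depth 0
Step 2: declare f=(read e)=8 at depth 0
Step 3: declare b=2 at depth 0
Step 4: enter scope (depth=1)
Step 5: declare f=98 at depth 1
Step 6: declare e=(read f)=98 at depth 1
Step 7: declare d=(read b)=2 at depth 1
Visible at query point: b=2 d=2 e=98 f=98

Answer: 2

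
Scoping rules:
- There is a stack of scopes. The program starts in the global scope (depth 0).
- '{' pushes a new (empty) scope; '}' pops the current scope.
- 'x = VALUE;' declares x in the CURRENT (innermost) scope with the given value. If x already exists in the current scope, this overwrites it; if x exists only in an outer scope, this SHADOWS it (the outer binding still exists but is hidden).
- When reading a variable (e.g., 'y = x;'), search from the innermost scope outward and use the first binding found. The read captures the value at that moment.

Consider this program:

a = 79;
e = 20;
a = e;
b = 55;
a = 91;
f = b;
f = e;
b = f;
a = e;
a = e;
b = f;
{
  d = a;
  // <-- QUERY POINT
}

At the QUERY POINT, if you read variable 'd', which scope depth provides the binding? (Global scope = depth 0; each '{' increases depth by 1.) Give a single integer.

Answer: 1

Derivation:
Step 1: declare a=79 at depth 0
Step 2: declare e=20 at depth 0
Step 3: declare a=(read e)=20 at depth 0
Step 4: declare b=55 at depth 0
Step 5: declare a=91 at depth 0
Step 6: declare f=(read b)=55 at depth 0
Step 7: declare f=(read e)=20 at depth 0
Step 8: declare b=(read f)=20 at depth 0
Step 9: declare a=(read e)=20 at depth 0
Step 10: declare a=(read e)=20 at depth 0
Step 11: declare b=(read f)=20 at depth 0
Step 12: enter scope (depth=1)
Step 13: declare d=(read a)=20 at depth 1
Visible at query point: a=20 b=20 d=20 e=20 f=20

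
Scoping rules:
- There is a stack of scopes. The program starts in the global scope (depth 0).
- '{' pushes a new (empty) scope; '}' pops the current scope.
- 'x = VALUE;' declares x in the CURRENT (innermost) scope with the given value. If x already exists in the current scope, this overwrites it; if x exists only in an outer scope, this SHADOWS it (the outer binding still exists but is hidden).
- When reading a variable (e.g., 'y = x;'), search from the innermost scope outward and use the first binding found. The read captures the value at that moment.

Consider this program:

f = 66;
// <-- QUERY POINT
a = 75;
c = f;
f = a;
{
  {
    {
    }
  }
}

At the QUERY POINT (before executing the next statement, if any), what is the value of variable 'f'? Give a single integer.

Answer: 66

Derivation:
Step 1: declare f=66 at depth 0
Visible at query point: f=66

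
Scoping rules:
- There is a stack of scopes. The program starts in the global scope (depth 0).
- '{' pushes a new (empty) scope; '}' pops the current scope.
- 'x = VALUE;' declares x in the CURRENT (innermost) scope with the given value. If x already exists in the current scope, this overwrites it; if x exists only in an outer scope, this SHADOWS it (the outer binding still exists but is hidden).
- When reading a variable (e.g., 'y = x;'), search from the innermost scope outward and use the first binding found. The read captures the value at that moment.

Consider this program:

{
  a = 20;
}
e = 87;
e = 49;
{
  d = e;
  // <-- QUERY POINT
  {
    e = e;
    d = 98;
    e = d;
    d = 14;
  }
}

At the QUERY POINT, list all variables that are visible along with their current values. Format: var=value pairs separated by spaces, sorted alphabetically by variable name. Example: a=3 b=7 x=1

Step 1: enter scope (depth=1)
Step 2: declare a=20 at depth 1
Step 3: exit scope (depth=0)
Step 4: declare e=87 at depth 0
Step 5: declare e=49 at depth 0
Step 6: enter scope (depth=1)
Step 7: declare d=(read e)=49 at depth 1
Visible at query point: d=49 e=49

Answer: d=49 e=49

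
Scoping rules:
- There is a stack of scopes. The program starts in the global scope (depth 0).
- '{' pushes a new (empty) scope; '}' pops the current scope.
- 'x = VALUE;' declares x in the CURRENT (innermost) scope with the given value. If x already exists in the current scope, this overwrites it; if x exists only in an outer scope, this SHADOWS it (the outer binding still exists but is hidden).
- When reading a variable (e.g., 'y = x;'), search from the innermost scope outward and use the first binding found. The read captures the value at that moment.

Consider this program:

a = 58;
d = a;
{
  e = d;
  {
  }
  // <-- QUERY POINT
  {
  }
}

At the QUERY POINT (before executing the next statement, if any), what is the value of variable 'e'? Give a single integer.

Answer: 58

Derivation:
Step 1: declare a=58 at depth 0
Step 2: declare d=(read a)=58 at depth 0
Step 3: enter scope (depth=1)
Step 4: declare e=(read d)=58 at depth 1
Step 5: enter scope (depth=2)
Step 6: exit scope (depth=1)
Visible at query point: a=58 d=58 e=58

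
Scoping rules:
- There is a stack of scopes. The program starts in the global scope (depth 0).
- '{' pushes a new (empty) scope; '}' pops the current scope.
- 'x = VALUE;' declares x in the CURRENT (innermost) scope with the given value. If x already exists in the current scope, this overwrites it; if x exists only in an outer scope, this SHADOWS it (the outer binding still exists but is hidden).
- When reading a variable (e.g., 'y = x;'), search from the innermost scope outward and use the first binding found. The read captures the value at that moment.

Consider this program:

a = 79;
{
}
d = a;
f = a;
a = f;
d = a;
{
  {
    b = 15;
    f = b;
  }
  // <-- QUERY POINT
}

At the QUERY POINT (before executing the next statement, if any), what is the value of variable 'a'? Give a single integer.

Answer: 79

Derivation:
Step 1: declare a=79 at depth 0
Step 2: enter scope (depth=1)
Step 3: exit scope (depth=0)
Step 4: declare d=(read a)=79 at depth 0
Step 5: declare f=(read a)=79 at depth 0
Step 6: declare a=(read f)=79 at depth 0
Step 7: declare d=(read a)=79 at depth 0
Step 8: enter scope (depth=1)
Step 9: enter scope (depth=2)
Step 10: declare b=15 at depth 2
Step 11: declare f=(read b)=15 at depth 2
Step 12: exit scope (depth=1)
Visible at query point: a=79 d=79 f=79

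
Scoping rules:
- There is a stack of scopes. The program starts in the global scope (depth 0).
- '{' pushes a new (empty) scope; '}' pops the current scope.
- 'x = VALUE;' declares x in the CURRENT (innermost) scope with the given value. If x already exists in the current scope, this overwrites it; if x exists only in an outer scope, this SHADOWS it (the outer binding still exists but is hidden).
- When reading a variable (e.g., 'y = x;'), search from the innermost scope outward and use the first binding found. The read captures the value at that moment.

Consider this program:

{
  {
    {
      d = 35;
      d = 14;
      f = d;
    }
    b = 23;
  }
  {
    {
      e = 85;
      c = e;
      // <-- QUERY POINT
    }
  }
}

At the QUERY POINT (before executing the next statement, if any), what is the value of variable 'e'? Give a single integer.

Answer: 85

Derivation:
Step 1: enter scope (depth=1)
Step 2: enter scope (depth=2)
Step 3: enter scope (depth=3)
Step 4: declare d=35 at depth 3
Step 5: declare d=14 at depth 3
Step 6: declare f=(read d)=14 at depth 3
Step 7: exit scope (depth=2)
Step 8: declare b=23 at depth 2
Step 9: exit scope (depth=1)
Step 10: enter scope (depth=2)
Step 11: enter scope (depth=3)
Step 12: declare e=85 at depth 3
Step 13: declare c=(read e)=85 at depth 3
Visible at query point: c=85 e=85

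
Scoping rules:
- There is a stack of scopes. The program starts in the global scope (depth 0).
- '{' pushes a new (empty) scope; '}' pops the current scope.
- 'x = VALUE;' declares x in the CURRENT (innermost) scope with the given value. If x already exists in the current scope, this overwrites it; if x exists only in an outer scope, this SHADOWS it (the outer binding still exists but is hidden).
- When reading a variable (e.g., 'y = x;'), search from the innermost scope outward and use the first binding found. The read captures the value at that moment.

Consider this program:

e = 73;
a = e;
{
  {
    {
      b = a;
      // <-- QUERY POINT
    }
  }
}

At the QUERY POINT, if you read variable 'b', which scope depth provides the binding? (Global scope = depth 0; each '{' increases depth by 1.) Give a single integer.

Step 1: declare e=73 at depth 0
Step 2: declare a=(read e)=73 at depth 0
Step 3: enter scope (depth=1)
Step 4: enter scope (depth=2)
Step 5: enter scope (depth=3)
Step 6: declare b=(read a)=73 at depth 3
Visible at query point: a=73 b=73 e=73

Answer: 3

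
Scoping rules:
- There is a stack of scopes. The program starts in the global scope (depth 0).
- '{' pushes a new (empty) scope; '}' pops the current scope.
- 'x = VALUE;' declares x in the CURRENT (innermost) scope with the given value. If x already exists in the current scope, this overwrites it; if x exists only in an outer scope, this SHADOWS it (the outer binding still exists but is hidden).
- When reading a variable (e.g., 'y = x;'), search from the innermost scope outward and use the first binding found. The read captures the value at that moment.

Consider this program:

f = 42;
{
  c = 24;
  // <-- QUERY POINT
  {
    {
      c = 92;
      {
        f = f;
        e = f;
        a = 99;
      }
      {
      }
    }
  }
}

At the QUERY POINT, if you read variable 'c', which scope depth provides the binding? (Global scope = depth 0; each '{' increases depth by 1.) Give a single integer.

Answer: 1

Derivation:
Step 1: declare f=42 at depth 0
Step 2: enter scope (depth=1)
Step 3: declare c=24 at depth 1
Visible at query point: c=24 f=42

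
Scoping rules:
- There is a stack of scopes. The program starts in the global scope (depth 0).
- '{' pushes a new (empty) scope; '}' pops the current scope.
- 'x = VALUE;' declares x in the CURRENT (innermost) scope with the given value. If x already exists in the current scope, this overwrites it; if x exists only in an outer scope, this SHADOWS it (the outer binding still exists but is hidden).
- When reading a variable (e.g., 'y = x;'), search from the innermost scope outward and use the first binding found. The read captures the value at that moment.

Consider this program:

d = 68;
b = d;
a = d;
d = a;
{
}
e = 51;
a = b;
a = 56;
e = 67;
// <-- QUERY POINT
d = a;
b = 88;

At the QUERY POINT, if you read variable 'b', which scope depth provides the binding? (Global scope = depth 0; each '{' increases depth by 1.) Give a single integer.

Answer: 0

Derivation:
Step 1: declare d=68 at depth 0
Step 2: declare b=(read d)=68 at depth 0
Step 3: declare a=(read d)=68 at depth 0
Step 4: declare d=(read a)=68 at depth 0
Step 5: enter scope (depth=1)
Step 6: exit scope (depth=0)
Step 7: declare e=51 at depth 0
Step 8: declare a=(read b)=68 at depth 0
Step 9: declare a=56 at depth 0
Step 10: declare e=67 at depth 0
Visible at query point: a=56 b=68 d=68 e=67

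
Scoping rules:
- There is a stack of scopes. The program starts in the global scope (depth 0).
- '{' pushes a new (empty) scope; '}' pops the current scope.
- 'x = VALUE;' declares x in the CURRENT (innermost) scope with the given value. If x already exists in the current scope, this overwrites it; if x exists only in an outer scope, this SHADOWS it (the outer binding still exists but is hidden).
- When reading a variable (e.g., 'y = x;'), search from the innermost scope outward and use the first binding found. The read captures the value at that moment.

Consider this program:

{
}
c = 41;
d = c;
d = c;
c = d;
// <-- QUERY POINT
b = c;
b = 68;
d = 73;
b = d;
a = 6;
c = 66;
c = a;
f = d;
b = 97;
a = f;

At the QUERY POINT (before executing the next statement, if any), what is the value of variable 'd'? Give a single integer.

Answer: 41

Derivation:
Step 1: enter scope (depth=1)
Step 2: exit scope (depth=0)
Step 3: declare c=41 at depth 0
Step 4: declare d=(read c)=41 at depth 0
Step 5: declare d=(read c)=41 at depth 0
Step 6: declare c=(read d)=41 at depth 0
Visible at query point: c=41 d=41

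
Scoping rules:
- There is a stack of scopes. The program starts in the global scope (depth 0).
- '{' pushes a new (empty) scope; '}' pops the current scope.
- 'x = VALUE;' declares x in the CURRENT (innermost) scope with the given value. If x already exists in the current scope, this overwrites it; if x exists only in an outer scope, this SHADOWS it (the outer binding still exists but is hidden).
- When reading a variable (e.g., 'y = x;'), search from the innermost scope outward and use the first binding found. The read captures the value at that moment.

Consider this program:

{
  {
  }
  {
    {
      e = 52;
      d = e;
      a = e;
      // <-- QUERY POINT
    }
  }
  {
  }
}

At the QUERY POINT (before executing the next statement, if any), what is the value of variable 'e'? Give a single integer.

Step 1: enter scope (depth=1)
Step 2: enter scope (depth=2)
Step 3: exit scope (depth=1)
Step 4: enter scope (depth=2)
Step 5: enter scope (depth=3)
Step 6: declare e=52 at depth 3
Step 7: declare d=(read e)=52 at depth 3
Step 8: declare a=(read e)=52 at depth 3
Visible at query point: a=52 d=52 e=52

Answer: 52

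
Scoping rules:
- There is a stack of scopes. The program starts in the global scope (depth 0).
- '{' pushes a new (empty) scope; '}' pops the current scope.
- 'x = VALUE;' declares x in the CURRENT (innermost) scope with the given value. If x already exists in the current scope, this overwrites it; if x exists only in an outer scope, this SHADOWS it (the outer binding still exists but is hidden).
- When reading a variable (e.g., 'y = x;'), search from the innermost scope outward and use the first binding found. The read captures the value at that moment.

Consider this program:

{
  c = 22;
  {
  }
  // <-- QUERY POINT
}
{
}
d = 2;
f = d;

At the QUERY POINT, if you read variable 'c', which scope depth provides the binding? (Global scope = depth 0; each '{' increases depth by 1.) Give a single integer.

Answer: 1

Derivation:
Step 1: enter scope (depth=1)
Step 2: declare c=22 at depth 1
Step 3: enter scope (depth=2)
Step 4: exit scope (depth=1)
Visible at query point: c=22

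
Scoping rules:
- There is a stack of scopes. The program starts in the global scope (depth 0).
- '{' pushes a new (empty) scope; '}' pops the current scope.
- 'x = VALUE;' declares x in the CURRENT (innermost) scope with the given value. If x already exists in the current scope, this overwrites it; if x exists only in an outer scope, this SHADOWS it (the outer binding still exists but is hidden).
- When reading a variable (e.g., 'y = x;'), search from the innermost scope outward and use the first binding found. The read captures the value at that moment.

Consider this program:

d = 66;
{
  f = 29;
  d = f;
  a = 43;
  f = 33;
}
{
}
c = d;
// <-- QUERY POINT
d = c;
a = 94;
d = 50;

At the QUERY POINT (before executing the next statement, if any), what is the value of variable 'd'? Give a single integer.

Step 1: declare d=66 at depth 0
Step 2: enter scope (depth=1)
Step 3: declare f=29 at depth 1
Step 4: declare d=(read f)=29 at depth 1
Step 5: declare a=43 at depth 1
Step 6: declare f=33 at depth 1
Step 7: exit scope (depth=0)
Step 8: enter scope (depth=1)
Step 9: exit scope (depth=0)
Step 10: declare c=(read d)=66 at depth 0
Visible at query point: c=66 d=66

Answer: 66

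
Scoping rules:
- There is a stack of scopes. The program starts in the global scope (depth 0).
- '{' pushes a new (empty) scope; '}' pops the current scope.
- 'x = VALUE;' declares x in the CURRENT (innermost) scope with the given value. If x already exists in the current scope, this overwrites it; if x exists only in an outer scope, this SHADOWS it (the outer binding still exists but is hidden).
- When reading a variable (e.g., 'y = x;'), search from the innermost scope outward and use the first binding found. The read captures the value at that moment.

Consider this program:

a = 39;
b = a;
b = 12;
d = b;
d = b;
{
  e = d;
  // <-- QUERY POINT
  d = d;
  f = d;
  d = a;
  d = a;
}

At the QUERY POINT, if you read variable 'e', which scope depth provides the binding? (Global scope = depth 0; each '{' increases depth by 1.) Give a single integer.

Step 1: declare a=39 at depth 0
Step 2: declare b=(read a)=39 at depth 0
Step 3: declare b=12 at depth 0
Step 4: declare d=(read b)=12 at depth 0
Step 5: declare d=(read b)=12 at depth 0
Step 6: enter scope (depth=1)
Step 7: declare e=(read d)=12 at depth 1
Visible at query point: a=39 b=12 d=12 e=12

Answer: 1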